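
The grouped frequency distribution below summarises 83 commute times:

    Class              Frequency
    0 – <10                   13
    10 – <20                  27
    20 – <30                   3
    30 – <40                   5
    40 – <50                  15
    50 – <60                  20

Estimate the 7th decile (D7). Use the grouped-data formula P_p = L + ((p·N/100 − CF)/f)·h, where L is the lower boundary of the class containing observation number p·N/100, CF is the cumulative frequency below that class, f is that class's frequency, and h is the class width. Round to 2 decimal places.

N = 83; target position k = 70/100 · 83 = 58.1.
Cumulative frequencies: 13, 40, 43, 48, 63, 83.
Observation 58.1 falls in the class 40 – <50.
L = 40, CF = 48, f = 15, h = 10.
P70 = 40 + ((58.1 − 48)/15)·10 = 40 + 6.73333 = 46.7333.

46.73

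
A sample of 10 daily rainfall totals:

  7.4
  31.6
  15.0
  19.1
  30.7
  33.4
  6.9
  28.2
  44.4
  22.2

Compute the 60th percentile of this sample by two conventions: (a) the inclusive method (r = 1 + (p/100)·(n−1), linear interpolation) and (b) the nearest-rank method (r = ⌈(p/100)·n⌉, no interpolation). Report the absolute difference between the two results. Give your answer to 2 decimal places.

Sorted: 6.9, 7.4, 15.0, 19.1, 22.2, 28.2, 30.7, 31.6, 33.4, 44.4.
n = 10.
(a) r = 6.4; between ranks 6 (28.2) and 7 (30.7): 29.2.
(b) the nearest-rank method: rank 6 → 28.2.
|29.2 − 28.2| = 1.

1.00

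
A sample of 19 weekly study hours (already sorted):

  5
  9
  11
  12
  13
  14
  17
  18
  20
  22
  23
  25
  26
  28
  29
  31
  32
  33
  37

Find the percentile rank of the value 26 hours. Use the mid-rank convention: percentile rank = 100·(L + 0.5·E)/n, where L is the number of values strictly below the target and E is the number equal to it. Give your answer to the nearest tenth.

65.8

Count below 26: L = 12; count equal: E = 1; n = 19.
Percentile rank = 100·(12 + 0.5·1)/19 = 100·12.5/19 = 65.79.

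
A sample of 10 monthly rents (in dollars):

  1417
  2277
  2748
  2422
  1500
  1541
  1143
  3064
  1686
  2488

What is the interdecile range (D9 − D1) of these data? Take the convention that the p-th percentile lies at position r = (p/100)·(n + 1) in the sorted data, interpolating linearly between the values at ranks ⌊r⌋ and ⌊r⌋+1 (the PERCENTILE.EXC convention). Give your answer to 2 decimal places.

Sorted: 1143, 1417, 1500, 1541, 1686, 2277, 2422, 2488, 2748, 3064.
n = 10.
P10: r = 1.1; ranks 1–2 are 1143, 1417; interpolating gives 1170.4.
P90: r = 9.9; ranks 9–10 are 2748, 3064; interpolating gives 3032.4.
Difference: 3032.4 − 1170.4 = 1862.

1862.00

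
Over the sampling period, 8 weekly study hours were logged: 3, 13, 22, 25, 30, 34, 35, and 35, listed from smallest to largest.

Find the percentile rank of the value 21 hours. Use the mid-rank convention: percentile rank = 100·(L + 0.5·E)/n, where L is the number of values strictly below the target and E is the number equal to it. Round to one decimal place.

Count below 21: L = 2; count equal: E = 0; n = 8.
Percentile rank = 100·(2 + 0.5·0)/8 = 100·2/8 = 25.

25.0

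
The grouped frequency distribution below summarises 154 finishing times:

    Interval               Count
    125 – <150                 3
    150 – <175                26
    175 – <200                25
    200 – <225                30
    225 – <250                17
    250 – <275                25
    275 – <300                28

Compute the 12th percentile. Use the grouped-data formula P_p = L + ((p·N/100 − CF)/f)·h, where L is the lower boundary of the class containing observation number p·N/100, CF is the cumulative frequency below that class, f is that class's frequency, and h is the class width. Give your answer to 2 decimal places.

164.88

N = 154; target position k = 12/100 · 154 = 18.48.
Cumulative frequencies: 3, 29, 54, 84, 101, 126, 154.
Observation 18.48 falls in the class 150 – <175.
L = 150, CF = 3, f = 26, h = 25.
P12 = 150 + ((18.48 − 3)/26)·25 = 150 + 14.8846 = 164.885.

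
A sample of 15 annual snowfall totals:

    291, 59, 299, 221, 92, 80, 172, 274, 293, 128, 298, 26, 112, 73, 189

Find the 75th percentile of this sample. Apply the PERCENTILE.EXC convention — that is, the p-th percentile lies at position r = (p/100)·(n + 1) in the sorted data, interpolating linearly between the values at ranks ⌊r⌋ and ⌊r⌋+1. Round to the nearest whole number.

Sorted: 26, 59, 73, 80, 92, 112, 128, 172, 189, 221, 274, 291, 293, 298, 299.
n = 15.
r = (75/100)·(15 + 1) = 12.
r is an integer, so P75 is the value at rank 12: 291.

291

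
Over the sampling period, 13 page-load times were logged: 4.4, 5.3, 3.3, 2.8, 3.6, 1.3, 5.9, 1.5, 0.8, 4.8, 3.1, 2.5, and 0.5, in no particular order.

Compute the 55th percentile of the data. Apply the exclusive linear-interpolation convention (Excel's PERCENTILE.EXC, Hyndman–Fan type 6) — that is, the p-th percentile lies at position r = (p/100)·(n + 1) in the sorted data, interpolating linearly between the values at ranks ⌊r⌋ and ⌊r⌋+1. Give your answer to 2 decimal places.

Sorted: 0.5, 0.8, 1.3, 1.5, 2.5, 2.8, 3.1, 3.3, 3.6, 4.4, 4.8, 5.3, 5.9.
n = 13.
r = (55/100)·(13 + 1) = 7.7.
Rank 7 is 3.1 and rank 8 is 3.3.
Interpolate: 3.1 + 0.7·(3.3 − 3.1) = 3.1 + 0.7·0.2 = 3.24.

3.24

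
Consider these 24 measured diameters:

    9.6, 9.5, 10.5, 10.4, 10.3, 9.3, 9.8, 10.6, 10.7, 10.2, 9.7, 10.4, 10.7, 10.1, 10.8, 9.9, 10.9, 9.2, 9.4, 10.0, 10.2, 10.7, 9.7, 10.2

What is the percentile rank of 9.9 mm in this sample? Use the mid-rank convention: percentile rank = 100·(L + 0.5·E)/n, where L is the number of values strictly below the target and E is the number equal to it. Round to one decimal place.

35.4

Sorted: 9.2, 9.3, 9.4, 9.5, 9.6, 9.7, 9.7, 9.8, 9.9, 10.0, 10.1, 10.2, 10.2, 10.2, 10.3, 10.4, 10.4, 10.5, 10.6, 10.7, 10.7, 10.7, 10.8, 10.9.
Count below 9.9: L = 8; count equal: E = 1; n = 24.
Percentile rank = 100·(8 + 0.5·1)/24 = 100·8.5/24 = 35.42.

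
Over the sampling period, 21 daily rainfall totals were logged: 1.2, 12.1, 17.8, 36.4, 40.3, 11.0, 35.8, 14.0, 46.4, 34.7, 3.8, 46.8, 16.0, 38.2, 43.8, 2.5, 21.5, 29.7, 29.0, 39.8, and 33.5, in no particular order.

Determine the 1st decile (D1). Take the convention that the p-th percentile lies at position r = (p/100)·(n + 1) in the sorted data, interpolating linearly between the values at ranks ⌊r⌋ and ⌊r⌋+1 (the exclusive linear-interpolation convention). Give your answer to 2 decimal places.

Sorted: 1.2, 2.5, 3.8, 11.0, 12.1, 14.0, 16.0, 17.8, 21.5, 29.0, 29.7, 33.5, 34.7, 35.8, 36.4, 38.2, 39.8, 40.3, 43.8, 46.4, 46.8.
n = 21.
r = (10/100)·(21 + 1) = 2.2.
Rank 2 is 2.5 and rank 3 is 3.8.
Interpolate: 2.5 + 0.2·(3.8 − 2.5) = 2.5 + 0.2·1.3 = 2.76.

2.76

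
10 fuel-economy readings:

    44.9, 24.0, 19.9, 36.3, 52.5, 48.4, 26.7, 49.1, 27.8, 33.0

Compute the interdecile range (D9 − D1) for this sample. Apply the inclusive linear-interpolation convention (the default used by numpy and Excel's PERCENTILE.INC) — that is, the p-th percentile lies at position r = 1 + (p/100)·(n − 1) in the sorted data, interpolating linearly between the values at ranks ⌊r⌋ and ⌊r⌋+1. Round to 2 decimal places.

Sorted: 19.9, 24.0, 26.7, 27.8, 33.0, 36.3, 44.9, 48.4, 49.1, 52.5.
n = 10.
P10: r = 1.9; ranks 1–2 are 19.9, 24.0; interpolating gives 23.59.
P90: r = 9.1; ranks 9–10 are 49.1, 52.5; interpolating gives 49.44.
Difference: 49.44 − 23.59 = 25.85.

25.85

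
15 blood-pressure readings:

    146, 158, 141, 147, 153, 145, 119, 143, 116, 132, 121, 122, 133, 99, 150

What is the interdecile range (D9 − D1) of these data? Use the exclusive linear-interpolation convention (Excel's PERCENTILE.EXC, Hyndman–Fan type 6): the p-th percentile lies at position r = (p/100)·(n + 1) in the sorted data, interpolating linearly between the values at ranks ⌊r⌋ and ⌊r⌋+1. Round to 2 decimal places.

Sorted: 99, 116, 119, 121, 122, 132, 133, 141, 143, 145, 146, 147, 150, 153, 158.
n = 15.
P10: r = 1.6; ranks 1–2 are 99, 116; interpolating gives 109.2.
P90: r = 14.4; ranks 14–15 are 153, 158; interpolating gives 155.
Difference: 155 − 109.2 = 45.8.

45.80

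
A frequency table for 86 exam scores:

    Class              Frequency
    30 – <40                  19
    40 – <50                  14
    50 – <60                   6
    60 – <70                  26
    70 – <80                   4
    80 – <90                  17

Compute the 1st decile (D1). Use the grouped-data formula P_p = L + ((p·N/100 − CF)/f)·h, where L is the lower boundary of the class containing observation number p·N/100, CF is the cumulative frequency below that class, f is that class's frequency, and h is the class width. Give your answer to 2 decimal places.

N = 86; target position k = 10/100 · 86 = 8.6.
Cumulative frequencies: 19, 33, 39, 65, 69, 86.
Observation 8.6 falls in the class 30 – <40.
L = 30, CF = 0, f = 19, h = 10.
P10 = 30 + ((8.6 − 0)/19)·10 = 30 + 4.52632 = 34.5263.

34.53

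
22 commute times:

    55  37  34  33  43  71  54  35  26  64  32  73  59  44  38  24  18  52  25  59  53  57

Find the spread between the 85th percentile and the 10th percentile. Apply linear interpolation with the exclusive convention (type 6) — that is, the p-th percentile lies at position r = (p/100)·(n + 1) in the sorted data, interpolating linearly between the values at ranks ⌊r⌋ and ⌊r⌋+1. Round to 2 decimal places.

Sorted: 18, 24, 25, 26, 32, 33, 34, 35, 37, 38, 43, 44, 52, 53, 54, 55, 57, 59, 59, 64, 71, 73.
n = 22.
P10: r = 2.3; ranks 2–3 are 24, 25; interpolating gives 24.3.
P85: r = 19.55; ranks 19–20 are 59, 64; interpolating gives 61.75.
Difference: 61.75 − 24.3 = 37.45.

37.45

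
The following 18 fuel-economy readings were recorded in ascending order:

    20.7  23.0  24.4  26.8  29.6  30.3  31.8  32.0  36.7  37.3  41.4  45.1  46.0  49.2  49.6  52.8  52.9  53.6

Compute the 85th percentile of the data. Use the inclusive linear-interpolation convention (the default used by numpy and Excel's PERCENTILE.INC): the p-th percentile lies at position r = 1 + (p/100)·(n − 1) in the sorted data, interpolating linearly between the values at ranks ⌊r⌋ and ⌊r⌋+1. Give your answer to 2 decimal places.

51.04

n = 18.
r = 1 + (85/100)·(18 − 1) = 1 + 14.45 = 15.45.
Rank 15 is 49.6 and rank 16 is 52.8.
Interpolate: 49.6 + 0.45·(52.8 − 49.6) = 49.6 + 0.45·3.2 = 51.04.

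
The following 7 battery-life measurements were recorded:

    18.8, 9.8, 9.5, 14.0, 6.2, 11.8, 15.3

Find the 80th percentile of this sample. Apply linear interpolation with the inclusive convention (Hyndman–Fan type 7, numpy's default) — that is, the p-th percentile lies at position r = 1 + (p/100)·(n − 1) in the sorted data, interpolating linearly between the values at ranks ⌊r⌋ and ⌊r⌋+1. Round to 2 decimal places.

15.04

Sorted: 6.2, 9.5, 9.8, 11.8, 14.0, 15.3, 18.8.
n = 7.
r = 1 + (80/100)·(7 − 1) = 1 + 4.8 = 5.8.
Rank 5 is 14.0 and rank 6 is 15.3.
Interpolate: 14.0 + 0.8·(15.3 − 14.0) = 14.0 + 0.8·1.3 = 15.04.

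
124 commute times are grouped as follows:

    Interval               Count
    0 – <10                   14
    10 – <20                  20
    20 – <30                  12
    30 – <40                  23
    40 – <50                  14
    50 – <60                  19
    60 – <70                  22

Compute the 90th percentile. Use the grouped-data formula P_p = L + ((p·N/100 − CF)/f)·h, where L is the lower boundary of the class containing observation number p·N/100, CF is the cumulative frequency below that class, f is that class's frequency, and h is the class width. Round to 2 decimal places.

64.36

N = 124; target position k = 90/100 · 124 = 111.6.
Cumulative frequencies: 14, 34, 46, 69, 83, 102, 124.
Observation 111.6 falls in the class 60 – <70.
L = 60, CF = 102, f = 22, h = 10.
P90 = 60 + ((111.6 − 102)/22)·10 = 60 + 4.36364 = 64.3636.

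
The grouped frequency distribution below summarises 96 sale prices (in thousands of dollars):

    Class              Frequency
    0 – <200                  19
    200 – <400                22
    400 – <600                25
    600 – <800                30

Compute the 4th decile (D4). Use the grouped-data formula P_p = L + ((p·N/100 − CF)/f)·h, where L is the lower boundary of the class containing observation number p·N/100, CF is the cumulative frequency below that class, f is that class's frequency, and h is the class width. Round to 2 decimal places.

376.36

N = 96; target position k = 40/100 · 96 = 38.4.
Cumulative frequencies: 19, 41, 66, 96.
Observation 38.4 falls in the class 200 – <400.
L = 200, CF = 19, f = 22, h = 200.
P40 = 200 + ((38.4 − 19)/22)·200 = 200 + 176.364 = 376.364.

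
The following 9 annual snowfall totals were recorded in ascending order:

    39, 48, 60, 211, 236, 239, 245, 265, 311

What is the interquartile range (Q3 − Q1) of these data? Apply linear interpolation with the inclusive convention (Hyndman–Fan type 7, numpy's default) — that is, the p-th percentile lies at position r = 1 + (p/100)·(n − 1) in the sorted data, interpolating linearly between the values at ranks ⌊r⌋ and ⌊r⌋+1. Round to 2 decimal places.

185.00

n = 9.
P25: r = 3 (integer) → 60.
P75: r = 7 (integer) → 245.
Difference: 245 − 60 = 185.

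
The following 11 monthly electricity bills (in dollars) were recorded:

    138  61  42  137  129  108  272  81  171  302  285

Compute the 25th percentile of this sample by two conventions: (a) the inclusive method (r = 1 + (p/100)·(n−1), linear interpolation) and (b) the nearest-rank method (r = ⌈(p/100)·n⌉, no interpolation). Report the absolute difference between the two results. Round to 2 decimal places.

13.50

Sorted: 42, 61, 81, 108, 129, 137, 138, 171, 272, 285, 302.
n = 11.
(a) r = 3.5; between ranks 3 (81) and 4 (108): 94.5.
(b) the nearest-rank method: rank 3 → 81.
|94.5 − 81| = 13.5.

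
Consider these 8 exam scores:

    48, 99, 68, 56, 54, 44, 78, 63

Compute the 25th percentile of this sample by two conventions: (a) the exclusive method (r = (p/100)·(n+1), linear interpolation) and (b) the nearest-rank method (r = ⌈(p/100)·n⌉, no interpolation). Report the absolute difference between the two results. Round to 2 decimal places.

Sorted: 44, 48, 54, 56, 63, 68, 78, 99.
n = 8.
(a) r = 2.25; between ranks 2 (48) and 3 (54): 49.5.
(b) the nearest-rank method: rank 2 → 48.
|49.5 − 48| = 1.5.

1.50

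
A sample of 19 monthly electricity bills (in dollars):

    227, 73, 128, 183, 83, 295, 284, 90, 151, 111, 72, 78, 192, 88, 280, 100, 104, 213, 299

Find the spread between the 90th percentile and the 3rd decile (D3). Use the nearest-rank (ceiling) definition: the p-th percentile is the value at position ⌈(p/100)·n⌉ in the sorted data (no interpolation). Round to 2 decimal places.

205.00

Sorted: 72, 73, 78, 83, 88, 90, 100, 104, 111, 128, 151, 183, 192, 213, 227, 280, 284, 295, 299.
n = 19.
P30: rank ⌈30/100·19⌉ = 6 → 90.
P90: rank ⌈90/100·19⌉ = 18 → 295.
Difference: 295 − 90 = 205.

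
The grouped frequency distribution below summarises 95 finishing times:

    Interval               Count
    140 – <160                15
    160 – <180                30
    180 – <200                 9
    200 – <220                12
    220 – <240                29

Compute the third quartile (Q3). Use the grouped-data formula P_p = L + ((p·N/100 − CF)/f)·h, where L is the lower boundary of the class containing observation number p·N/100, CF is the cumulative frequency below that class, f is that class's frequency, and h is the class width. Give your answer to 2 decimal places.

223.62

N = 95; target position k = 75/100 · 95 = 71.25.
Cumulative frequencies: 15, 45, 54, 66, 95.
Observation 71.25 falls in the class 220 – <240.
L = 220, CF = 66, f = 29, h = 20.
P75 = 220 + ((71.25 − 66)/29)·20 = 220 + 3.62069 = 223.621.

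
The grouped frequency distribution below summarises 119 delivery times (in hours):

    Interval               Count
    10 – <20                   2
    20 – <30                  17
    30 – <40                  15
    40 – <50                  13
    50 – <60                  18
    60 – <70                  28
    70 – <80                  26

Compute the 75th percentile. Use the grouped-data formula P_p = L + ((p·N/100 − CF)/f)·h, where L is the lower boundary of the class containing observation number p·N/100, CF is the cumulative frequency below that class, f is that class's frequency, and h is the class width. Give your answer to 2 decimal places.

N = 119; target position k = 75/100 · 119 = 89.25.
Cumulative frequencies: 2, 19, 34, 47, 65, 93, 119.
Observation 89.25 falls in the class 60 – <70.
L = 60, CF = 65, f = 28, h = 10.
P75 = 60 + ((89.25 − 65)/28)·10 = 60 + 8.66071 = 68.6607.

68.66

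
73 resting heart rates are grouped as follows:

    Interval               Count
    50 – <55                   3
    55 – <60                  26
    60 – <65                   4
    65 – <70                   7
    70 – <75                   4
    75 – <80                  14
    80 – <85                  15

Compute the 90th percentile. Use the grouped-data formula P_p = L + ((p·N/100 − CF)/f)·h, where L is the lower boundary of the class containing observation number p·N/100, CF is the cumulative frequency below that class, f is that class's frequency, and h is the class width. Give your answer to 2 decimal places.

N = 73; target position k = 90/100 · 73 = 65.7.
Cumulative frequencies: 3, 29, 33, 40, 44, 58, 73.
Observation 65.7 falls in the class 80 – <85.
L = 80, CF = 58, f = 15, h = 5.
P90 = 80 + ((65.7 − 58)/15)·5 = 80 + 2.56667 = 82.5667.

82.57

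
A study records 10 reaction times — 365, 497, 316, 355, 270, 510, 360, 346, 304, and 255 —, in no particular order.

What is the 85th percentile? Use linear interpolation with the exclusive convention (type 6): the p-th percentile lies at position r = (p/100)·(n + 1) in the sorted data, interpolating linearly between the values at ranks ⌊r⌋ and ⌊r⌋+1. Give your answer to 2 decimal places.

Sorted: 255, 270, 304, 316, 346, 355, 360, 365, 497, 510.
n = 10.
r = (85/100)·(10 + 1) = 9.35.
Rank 9 is 497 and rank 10 is 510.
Interpolate: 497 + 0.35·(510 − 497) = 497 + 0.35·13 = 501.55.

501.55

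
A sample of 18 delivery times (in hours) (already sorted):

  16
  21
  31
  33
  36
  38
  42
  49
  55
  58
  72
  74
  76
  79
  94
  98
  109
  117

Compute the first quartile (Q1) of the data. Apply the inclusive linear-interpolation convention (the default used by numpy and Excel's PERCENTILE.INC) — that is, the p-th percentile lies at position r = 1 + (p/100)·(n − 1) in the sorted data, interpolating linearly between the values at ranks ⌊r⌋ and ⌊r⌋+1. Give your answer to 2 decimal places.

36.50

n = 18.
r = 1 + (25/100)·(18 − 1) = 1 + 4.25 = 5.25.
Rank 5 is 36 and rank 6 is 38.
Interpolate: 36 + 0.25·(38 − 36) = 36 + 0.25·2 = 36.5.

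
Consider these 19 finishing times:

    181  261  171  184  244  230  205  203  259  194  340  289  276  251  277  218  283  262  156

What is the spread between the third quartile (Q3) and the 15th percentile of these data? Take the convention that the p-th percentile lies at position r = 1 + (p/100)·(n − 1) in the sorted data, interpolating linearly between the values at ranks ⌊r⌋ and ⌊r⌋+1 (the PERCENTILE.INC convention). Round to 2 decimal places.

Sorted: 156, 171, 181, 184, 194, 203, 205, 218, 230, 244, 251, 259, 261, 262, 276, 277, 283, 289, 340.
n = 19.
P15: r = 3.7; ranks 3–4 are 181, 184; interpolating gives 183.1.
P75: r = 14.5; ranks 14–15 are 262, 276; interpolating gives 269.
Difference: 269 − 183.1 = 85.9.

85.90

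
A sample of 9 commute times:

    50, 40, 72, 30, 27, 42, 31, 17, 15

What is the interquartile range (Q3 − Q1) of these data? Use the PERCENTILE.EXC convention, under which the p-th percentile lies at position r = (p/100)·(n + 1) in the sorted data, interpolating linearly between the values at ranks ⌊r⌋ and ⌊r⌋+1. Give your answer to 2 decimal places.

24.00

Sorted: 15, 17, 27, 30, 31, 40, 42, 50, 72.
n = 9.
P25: r = 2.5; ranks 2–3 are 17, 27; interpolating gives 22.
P75: r = 7.5; ranks 7–8 are 42, 50; interpolating gives 46.
Difference: 46 − 22 = 24.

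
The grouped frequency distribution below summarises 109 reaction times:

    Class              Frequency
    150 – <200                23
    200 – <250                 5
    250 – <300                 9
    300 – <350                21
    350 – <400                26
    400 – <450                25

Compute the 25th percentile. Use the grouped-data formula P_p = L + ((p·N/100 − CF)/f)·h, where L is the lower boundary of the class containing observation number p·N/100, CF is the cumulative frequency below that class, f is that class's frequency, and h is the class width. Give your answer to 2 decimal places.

N = 109; target position k = 25/100 · 109 = 27.25.
Cumulative frequencies: 23, 28, 37, 58, 84, 109.
Observation 27.25 falls in the class 200 – <250.
L = 200, CF = 23, f = 5, h = 50.
P25 = 200 + ((27.25 − 23)/5)·50 = 200 + 42.5 = 242.5.

242.50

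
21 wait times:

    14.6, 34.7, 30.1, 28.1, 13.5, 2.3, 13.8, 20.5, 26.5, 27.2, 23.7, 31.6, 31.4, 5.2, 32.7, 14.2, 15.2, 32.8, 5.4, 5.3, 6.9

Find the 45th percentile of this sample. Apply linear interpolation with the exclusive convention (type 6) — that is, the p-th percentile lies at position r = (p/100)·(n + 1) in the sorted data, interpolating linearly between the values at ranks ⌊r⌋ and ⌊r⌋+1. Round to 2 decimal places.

Sorted: 2.3, 5.2, 5.3, 5.4, 6.9, 13.5, 13.8, 14.2, 14.6, 15.2, 20.5, 23.7, 26.5, 27.2, 28.1, 30.1, 31.4, 31.6, 32.7, 32.8, 34.7.
n = 21.
r = (45/100)·(21 + 1) = 9.9.
Rank 9 is 14.6 and rank 10 is 15.2.
Interpolate: 14.6 + 0.9·(15.2 − 14.6) = 14.6 + 0.9·0.6 = 15.14.

15.14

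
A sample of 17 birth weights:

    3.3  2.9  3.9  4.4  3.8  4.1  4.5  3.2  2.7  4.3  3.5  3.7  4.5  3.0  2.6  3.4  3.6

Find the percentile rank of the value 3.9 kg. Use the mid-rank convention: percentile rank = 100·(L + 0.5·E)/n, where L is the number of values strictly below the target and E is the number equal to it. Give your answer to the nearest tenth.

67.6

Sorted: 2.6, 2.7, 2.9, 3.0, 3.2, 3.3, 3.4, 3.5, 3.6, 3.7, 3.8, 3.9, 4.1, 4.3, 4.4, 4.5, 4.5.
Count below 3.9: L = 11; count equal: E = 1; n = 17.
Percentile rank = 100·(11 + 0.5·1)/17 = 100·11.5/17 = 67.65.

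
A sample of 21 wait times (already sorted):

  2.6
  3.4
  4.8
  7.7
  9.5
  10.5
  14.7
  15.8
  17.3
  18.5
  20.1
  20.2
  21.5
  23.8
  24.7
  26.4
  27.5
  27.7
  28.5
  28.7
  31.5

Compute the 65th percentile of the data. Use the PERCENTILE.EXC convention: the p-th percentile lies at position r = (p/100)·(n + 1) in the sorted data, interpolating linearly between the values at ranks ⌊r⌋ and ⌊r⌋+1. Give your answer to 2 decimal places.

24.07

n = 21.
r = (65/100)·(21 + 1) = 14.3.
Rank 14 is 23.8 and rank 15 is 24.7.
Interpolate: 23.8 + 0.3·(24.7 − 23.8) = 23.8 + 0.3·0.9 = 24.07.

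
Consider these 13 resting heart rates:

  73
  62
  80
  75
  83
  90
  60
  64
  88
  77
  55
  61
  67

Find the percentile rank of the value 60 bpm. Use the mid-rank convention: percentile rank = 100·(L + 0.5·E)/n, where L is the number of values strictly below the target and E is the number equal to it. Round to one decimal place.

Sorted: 55, 60, 61, 62, 64, 67, 73, 75, 77, 80, 83, 88, 90.
Count below 60: L = 1; count equal: E = 1; n = 13.
Percentile rank = 100·(1 + 0.5·1)/13 = 100·1.5/13 = 11.54.

11.5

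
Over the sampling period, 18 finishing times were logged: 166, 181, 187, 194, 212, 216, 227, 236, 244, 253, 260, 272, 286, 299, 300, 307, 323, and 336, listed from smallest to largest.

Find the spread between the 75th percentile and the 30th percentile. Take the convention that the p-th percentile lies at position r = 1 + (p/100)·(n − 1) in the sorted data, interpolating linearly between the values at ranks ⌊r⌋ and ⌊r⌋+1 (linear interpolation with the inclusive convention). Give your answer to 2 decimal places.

n = 18.
P30: r = 6.1; ranks 6–7 are 216, 227; interpolating gives 217.1.
P75: r = 13.75; ranks 13–14 are 286, 299; interpolating gives 295.75.
Difference: 295.75 − 217.1 = 78.65.

78.65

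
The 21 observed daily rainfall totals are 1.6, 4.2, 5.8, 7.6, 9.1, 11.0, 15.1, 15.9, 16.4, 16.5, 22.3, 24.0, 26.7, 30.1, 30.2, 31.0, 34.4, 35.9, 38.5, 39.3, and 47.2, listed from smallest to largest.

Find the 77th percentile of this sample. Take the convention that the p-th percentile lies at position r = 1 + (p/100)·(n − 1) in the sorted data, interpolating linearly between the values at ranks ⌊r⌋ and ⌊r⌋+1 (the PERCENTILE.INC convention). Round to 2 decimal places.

32.36

n = 21.
r = 1 + (77/100)·(21 − 1) = 1 + 15.4 = 16.4.
Rank 16 is 31.0 and rank 17 is 34.4.
Interpolate: 31.0 + 0.4·(34.4 − 31.0) = 31.0 + 0.4·3.4 = 32.36.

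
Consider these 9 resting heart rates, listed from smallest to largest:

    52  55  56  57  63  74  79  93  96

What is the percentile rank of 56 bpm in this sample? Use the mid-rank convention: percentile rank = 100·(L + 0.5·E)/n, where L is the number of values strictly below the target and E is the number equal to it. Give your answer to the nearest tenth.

27.8

Count below 56: L = 2; count equal: E = 1; n = 9.
Percentile rank = 100·(2 + 0.5·1)/9 = 100·2.5/9 = 27.78.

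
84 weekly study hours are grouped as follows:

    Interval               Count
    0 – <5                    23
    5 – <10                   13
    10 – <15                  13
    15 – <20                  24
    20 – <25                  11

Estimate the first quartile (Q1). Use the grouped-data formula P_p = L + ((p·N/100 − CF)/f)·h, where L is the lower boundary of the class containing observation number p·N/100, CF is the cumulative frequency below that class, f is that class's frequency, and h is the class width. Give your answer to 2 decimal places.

4.57

N = 84; target position k = 25/100 · 84 = 21.
Cumulative frequencies: 23, 36, 49, 73, 84.
Observation 21 falls in the class 0 – <5.
L = 0, CF = 0, f = 23, h = 5.
P25 = 0 + ((21 − 0)/23)·5 = 0 + 4.56522 = 4.56522.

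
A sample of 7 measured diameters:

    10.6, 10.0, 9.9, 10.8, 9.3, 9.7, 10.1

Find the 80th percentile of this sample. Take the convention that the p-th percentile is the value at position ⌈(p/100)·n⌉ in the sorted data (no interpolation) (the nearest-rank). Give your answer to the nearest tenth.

10.6

Sorted: 9.3, 9.7, 9.9, 10.0, 10.1, 10.6, 10.8.
n = 7.
Position = ⌈80/100 · 7⌉ = ⌈5.6⌉ = 6.
The value at rank 6 is 10.6.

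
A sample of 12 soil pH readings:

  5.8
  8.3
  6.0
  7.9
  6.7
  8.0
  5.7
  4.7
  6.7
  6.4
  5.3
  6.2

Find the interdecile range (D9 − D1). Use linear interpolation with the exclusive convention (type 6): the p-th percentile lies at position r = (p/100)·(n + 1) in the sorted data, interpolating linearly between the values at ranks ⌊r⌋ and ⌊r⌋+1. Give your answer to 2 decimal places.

3.33

Sorted: 4.7, 5.3, 5.7, 5.8, 6.0, 6.2, 6.4, 6.7, 6.7, 7.9, 8.0, 8.3.
n = 12.
P10: r = 1.3; ranks 1–2 are 4.7, 5.3; interpolating gives 4.88.
P90: r = 11.7; ranks 11–12 are 8.0, 8.3; interpolating gives 8.21.
Difference: 8.21 − 4.88 = 3.33.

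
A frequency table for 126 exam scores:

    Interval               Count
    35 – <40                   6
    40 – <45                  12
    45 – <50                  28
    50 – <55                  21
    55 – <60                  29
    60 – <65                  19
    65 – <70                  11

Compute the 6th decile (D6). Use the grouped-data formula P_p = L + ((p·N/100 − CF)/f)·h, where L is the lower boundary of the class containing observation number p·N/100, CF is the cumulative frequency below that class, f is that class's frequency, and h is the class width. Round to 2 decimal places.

N = 126; target position k = 60/100 · 126 = 75.6.
Cumulative frequencies: 6, 18, 46, 67, 96, 115, 126.
Observation 75.6 falls in the class 55 – <60.
L = 55, CF = 67, f = 29, h = 5.
P60 = 55 + ((75.6 − 67)/29)·5 = 55 + 1.48276 = 56.4828.

56.48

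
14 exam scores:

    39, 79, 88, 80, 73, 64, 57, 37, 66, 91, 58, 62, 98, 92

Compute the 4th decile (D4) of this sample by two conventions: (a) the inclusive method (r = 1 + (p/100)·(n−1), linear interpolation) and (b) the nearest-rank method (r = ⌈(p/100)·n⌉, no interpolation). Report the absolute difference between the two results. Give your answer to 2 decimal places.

Sorted: 37, 39, 57, 58, 62, 64, 66, 73, 79, 80, 88, 91, 92, 98.
n = 14.
(a) r = 6.2; between ranks 6 (64) and 7 (66): 64.4.
(b) the nearest-rank method: rank 6 → 64.
|64.4 − 64| = 0.4.

0.40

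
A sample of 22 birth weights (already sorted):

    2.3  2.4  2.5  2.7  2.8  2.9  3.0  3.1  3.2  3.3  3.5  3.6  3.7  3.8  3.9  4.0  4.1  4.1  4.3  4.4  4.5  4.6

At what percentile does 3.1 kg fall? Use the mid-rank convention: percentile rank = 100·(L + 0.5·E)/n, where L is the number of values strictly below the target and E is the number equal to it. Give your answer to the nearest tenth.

Count below 3.1: L = 7; count equal: E = 1; n = 22.
Percentile rank = 100·(7 + 0.5·1)/22 = 100·7.5/22 = 34.09.

34.1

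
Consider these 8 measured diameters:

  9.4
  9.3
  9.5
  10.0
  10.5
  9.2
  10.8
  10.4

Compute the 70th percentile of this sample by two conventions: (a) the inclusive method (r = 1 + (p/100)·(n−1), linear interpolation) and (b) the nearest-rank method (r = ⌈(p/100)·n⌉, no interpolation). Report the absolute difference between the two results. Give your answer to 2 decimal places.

0.04

Sorted: 9.2, 9.3, 9.4, 9.5, 10.0, 10.4, 10.5, 10.8.
n = 8.
(a) r = 5.9; between ranks 5 (10.0) and 6 (10.4): 10.36.
(b) the nearest-rank method: rank 6 → 10.4.
|10.36 − 10.4| = 0.04.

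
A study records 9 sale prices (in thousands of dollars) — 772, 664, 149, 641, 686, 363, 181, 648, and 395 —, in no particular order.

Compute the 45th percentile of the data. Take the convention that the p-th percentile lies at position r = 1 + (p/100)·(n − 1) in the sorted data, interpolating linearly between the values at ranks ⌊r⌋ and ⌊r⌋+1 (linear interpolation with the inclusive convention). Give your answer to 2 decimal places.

Sorted: 149, 181, 363, 395, 641, 648, 664, 686, 772.
n = 9.
r = 1 + (45/100)·(9 − 1) = 1 + 3.6 = 4.6.
Rank 4 is 395 and rank 5 is 641.
Interpolate: 395 + 0.6·(641 − 395) = 395 + 0.6·246 = 542.6.

542.60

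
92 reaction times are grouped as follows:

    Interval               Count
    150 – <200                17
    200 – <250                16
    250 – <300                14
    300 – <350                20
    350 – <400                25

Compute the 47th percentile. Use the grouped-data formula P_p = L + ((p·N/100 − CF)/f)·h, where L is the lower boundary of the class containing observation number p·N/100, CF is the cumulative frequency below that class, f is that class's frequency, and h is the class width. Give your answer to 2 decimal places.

N = 92; target position k = 47/100 · 92 = 43.24.
Cumulative frequencies: 17, 33, 47, 67, 92.
Observation 43.24 falls in the class 250 – <300.
L = 250, CF = 33, f = 14, h = 50.
P47 = 250 + ((43.24 − 33)/14)·50 = 250 + 36.5714 = 286.571.

286.57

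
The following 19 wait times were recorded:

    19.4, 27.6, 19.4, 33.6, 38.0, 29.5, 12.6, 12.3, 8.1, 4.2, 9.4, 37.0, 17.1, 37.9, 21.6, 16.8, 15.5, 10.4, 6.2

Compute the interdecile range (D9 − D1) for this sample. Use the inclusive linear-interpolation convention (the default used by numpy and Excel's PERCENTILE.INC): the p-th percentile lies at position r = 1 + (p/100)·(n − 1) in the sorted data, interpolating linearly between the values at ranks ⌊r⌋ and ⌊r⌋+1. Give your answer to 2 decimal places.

29.46

Sorted: 4.2, 6.2, 8.1, 9.4, 10.4, 12.3, 12.6, 15.5, 16.8, 17.1, 19.4, 19.4, 21.6, 27.6, 29.5, 33.6, 37.0, 37.9, 38.0.
n = 19.
P10: r = 2.8; ranks 2–3 are 6.2, 8.1; interpolating gives 7.72.
P90: r = 17.2; ranks 17–18 are 37.0, 37.9; interpolating gives 37.18.
Difference: 37.18 − 7.72 = 29.46.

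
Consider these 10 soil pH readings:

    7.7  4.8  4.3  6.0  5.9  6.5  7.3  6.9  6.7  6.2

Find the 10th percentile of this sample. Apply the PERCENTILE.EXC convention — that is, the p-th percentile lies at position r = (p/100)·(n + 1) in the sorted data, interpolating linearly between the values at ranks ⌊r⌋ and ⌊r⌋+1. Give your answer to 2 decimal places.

Sorted: 4.3, 4.8, 5.9, 6.0, 6.2, 6.5, 6.7, 6.9, 7.3, 7.7.
n = 10.
r = (10/100)·(10 + 1) = 1.1.
Rank 1 is 4.3 and rank 2 is 4.8.
Interpolate: 4.3 + 0.1·(4.8 − 4.3) = 4.3 + 0.1·0.5 = 4.35.

4.35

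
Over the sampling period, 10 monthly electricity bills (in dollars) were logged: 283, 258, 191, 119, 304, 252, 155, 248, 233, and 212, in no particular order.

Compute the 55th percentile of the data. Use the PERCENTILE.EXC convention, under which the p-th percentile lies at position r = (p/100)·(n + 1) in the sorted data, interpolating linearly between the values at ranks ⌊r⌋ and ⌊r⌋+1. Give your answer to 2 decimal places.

248.20

Sorted: 119, 155, 191, 212, 233, 248, 252, 258, 283, 304.
n = 10.
r = (55/100)·(10 + 1) = 6.05.
Rank 6 is 248 and rank 7 is 252.
Interpolate: 248 + 0.05·(252 − 248) = 248 + 0.05·4 = 248.2.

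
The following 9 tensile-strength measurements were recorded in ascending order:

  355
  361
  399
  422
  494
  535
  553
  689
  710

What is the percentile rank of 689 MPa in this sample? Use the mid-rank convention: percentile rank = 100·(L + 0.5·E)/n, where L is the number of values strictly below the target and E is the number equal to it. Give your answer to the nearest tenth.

Count below 689: L = 7; count equal: E = 1; n = 9.
Percentile rank = 100·(7 + 0.5·1)/9 = 100·7.5/9 = 83.33.

83.3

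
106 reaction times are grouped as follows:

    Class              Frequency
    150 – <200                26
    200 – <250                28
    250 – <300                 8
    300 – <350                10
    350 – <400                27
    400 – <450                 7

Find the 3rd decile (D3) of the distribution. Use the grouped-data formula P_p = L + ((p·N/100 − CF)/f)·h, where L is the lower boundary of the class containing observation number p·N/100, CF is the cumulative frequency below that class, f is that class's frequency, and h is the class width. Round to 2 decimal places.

N = 106; target position k = 30/100 · 106 = 31.8.
Cumulative frequencies: 26, 54, 62, 72, 99, 106.
Observation 31.8 falls in the class 200 – <250.
L = 200, CF = 26, f = 28, h = 50.
P30 = 200 + ((31.8 − 26)/28)·50 = 200 + 10.3571 = 210.357.

210.36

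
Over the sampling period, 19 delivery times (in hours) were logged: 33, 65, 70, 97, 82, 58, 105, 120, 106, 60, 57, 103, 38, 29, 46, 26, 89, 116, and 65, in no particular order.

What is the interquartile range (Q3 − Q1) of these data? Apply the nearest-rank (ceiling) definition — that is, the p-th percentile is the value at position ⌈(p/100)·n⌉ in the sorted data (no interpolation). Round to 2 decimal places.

57.00

Sorted: 26, 29, 33, 38, 46, 57, 58, 60, 65, 65, 70, 82, 89, 97, 103, 105, 106, 116, 120.
n = 19.
P25: rank ⌈25/100·19⌉ = 5 → 46.
P75: rank ⌈75/100·19⌉ = 15 → 103.
Difference: 103 − 46 = 57.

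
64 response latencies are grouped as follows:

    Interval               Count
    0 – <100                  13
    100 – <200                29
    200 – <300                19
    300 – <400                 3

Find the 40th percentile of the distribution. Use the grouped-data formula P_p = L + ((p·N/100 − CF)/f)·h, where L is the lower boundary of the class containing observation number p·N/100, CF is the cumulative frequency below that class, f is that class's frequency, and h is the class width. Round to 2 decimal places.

N = 64; target position k = 40/100 · 64 = 25.6.
Cumulative frequencies: 13, 42, 61, 64.
Observation 25.6 falls in the class 100 – <200.
L = 100, CF = 13, f = 29, h = 100.
P40 = 100 + ((25.6 − 13)/29)·100 = 100 + 43.4483 = 143.448.

143.45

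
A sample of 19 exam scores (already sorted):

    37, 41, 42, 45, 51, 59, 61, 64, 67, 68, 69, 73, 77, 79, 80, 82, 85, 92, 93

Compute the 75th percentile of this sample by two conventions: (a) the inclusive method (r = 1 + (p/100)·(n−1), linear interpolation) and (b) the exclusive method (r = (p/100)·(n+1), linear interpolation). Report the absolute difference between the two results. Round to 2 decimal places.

n = 19.
(a) r = 14.5; between ranks 14 (79) and 15 (80): 79.5.
(b) r = 15 → value at rank 15 = 80.
|79.5 − 80| = 0.5.

0.50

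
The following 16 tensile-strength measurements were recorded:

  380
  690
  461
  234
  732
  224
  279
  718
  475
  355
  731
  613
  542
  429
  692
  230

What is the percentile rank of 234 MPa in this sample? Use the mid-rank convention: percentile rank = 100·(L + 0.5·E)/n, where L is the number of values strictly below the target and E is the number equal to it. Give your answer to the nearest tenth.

Sorted: 224, 230, 234, 279, 355, 380, 429, 461, 475, 542, 613, 690, 692, 718, 731, 732.
Count below 234: L = 2; count equal: E = 1; n = 16.
Percentile rank = 100·(2 + 0.5·1)/16 = 100·2.5/16 = 15.62.

15.6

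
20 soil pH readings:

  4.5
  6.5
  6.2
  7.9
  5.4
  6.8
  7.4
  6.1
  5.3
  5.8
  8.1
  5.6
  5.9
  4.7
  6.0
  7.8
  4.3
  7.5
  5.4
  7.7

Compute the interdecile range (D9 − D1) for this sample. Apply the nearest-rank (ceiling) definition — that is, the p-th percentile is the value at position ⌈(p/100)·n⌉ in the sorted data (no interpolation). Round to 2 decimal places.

Sorted: 4.3, 4.5, 4.7, 5.3, 5.4, 5.4, 5.6, 5.8, 5.9, 6.0, 6.1, 6.2, 6.5, 6.8, 7.4, 7.5, 7.7, 7.8, 7.9, 8.1.
n = 20.
P10: rank ⌈10/100·20⌉ = 2 → 4.5.
P90: rank ⌈90/100·20⌉ = 18 → 7.8.
Difference: 7.8 − 4.5 = 3.3.

3.30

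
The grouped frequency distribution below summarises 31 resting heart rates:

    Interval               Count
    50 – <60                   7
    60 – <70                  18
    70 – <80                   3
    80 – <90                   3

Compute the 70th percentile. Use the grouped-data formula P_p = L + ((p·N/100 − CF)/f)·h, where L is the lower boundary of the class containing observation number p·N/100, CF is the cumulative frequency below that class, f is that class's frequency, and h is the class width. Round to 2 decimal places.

N = 31; target position k = 70/100 · 31 = 21.7.
Cumulative frequencies: 7, 25, 28, 31.
Observation 21.7 falls in the class 60 – <70.
L = 60, CF = 7, f = 18, h = 10.
P70 = 60 + ((21.7 − 7)/18)·10 = 60 + 8.16667 = 68.1667.

68.17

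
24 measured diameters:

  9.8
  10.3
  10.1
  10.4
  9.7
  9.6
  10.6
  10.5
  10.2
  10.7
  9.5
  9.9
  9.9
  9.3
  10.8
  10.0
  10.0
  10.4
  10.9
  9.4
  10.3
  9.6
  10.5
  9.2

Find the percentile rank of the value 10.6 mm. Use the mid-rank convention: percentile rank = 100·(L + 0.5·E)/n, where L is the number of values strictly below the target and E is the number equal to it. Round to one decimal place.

Sorted: 9.2, 9.3, 9.4, 9.5, 9.6, 9.6, 9.7, 9.8, 9.9, 9.9, 10.0, 10.0, 10.1, 10.2, 10.3, 10.3, 10.4, 10.4, 10.5, 10.5, 10.6, 10.7, 10.8, 10.9.
Count below 10.6: L = 20; count equal: E = 1; n = 24.
Percentile rank = 100·(20 + 0.5·1)/24 = 100·20.5/24 = 85.42.

85.4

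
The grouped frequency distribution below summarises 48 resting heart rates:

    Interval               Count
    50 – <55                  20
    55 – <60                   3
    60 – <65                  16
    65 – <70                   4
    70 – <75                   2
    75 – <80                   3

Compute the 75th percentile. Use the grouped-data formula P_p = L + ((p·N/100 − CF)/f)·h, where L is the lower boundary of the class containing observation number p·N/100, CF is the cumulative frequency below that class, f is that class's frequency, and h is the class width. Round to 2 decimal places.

N = 48; target position k = 75/100 · 48 = 36.
Cumulative frequencies: 20, 23, 39, 43, 45, 48.
Observation 36 falls in the class 60 – <65.
L = 60, CF = 23, f = 16, h = 5.
P75 = 60 + ((36 − 23)/16)·5 = 60 + 4.0625 = 64.0625.

64.06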